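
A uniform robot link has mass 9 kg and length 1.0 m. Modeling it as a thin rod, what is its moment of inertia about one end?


I = (1/3) * m * L^2
= (1/3) * 9 * 1.0^2
= 0.333333 * 9 * 1.0
= 3.0 kg*m^2


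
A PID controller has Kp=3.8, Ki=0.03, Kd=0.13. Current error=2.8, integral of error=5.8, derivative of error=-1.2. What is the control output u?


u = Kp*e + Ki*int(e) + Kd*de/dt
= 3.8*2.8 + 0.03*5.8 + 0.13*(-1.2)
= 10.64 + 0.174 + -0.156
= 10.658


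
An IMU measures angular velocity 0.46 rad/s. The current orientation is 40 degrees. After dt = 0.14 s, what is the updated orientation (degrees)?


delta_theta = w * dt = 0.46 * 0.14 = 0.0644 rad
= 3.6898 deg
theta_new = 40 + 3.6898 = 43.6898 deg


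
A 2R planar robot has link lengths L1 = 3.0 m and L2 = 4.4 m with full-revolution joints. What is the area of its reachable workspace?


r_max = L1 + L2 = 7.4 m
r_min = |L1 - L2| = 1.4 m
Area = pi*(r_max^2 - r_min^2)
= pi*(54.76 - 1.96)
= pi * 52.8
= 165.8761 m^2


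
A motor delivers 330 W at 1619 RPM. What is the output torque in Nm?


omega = 1619 * 2*pi/60 = 169.5413 rad/s
tau = P / omega = 330 / 169.5413
= 1.9464 Nm


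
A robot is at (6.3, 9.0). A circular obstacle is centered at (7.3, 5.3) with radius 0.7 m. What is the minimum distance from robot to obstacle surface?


center_dist = sqrt((6.3-7.3)^2 + (9.0-5.3)^2)
= sqrt(1.0 + 13.69)
= 3.8328
min_dist = center_dist - radius = 3.8328 - 0.7 = 3.1328 m


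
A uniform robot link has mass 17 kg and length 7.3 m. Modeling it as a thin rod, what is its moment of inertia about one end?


I = (1/3) * m * L^2
= (1/3) * 17 * 7.3^2
= 0.333333 * 17 * 53.29
= 301.9767 kg*m^2


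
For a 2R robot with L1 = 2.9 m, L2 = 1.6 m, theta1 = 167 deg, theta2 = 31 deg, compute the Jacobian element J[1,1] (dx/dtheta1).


J[1,1] = -L1*sin(t1) - L2*sin(t1+t2)
= -2.9*sin(167) - 1.6*sin(198)
= -0.1579


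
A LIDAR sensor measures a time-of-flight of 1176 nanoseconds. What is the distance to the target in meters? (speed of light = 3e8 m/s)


tof = 1176 ns = 1.176e-06 s
dist = c * tof / 2
= 3e8 * 1.176e-06 / 2
= 176.4 m


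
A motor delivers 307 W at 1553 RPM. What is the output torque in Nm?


omega = 1553 * 2*pi/60 = 162.6298 rad/s
tau = P / omega = 307 / 162.6298
= 1.8877 Nm


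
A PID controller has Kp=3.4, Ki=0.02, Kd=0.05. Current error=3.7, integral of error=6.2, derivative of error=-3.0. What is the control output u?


u = Kp*e + Ki*int(e) + Kd*de/dt
= 3.4*3.7 + 0.02*6.2 + 0.05*(-3.0)
= 12.58 + 0.124 + -0.15
= 12.554


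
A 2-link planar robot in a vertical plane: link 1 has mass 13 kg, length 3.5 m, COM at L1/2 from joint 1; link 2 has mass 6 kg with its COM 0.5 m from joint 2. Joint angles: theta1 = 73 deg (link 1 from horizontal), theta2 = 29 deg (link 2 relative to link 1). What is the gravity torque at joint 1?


Horizontal distance from joint 1 to link-1 COM:
  x_c1 = (L1/2)*cos(t1) = 1.75 * 0.2924 = 0.5117 m
Horizontal distance from joint 1 to link-2 COM:
  x_c2 = L1*cos(t1) + Lc2*cos(t1+t2)
       = 3.5*0.2924 + 0.5*-0.2079 = 0.9193 m
tau1 = m1*g*x_c1 + m2*g*x_c2
     = 13*9.81*0.5117 + 6*9.81*0.9193
     = 65.2508 + 54.1127
     = 119.3634 Nm


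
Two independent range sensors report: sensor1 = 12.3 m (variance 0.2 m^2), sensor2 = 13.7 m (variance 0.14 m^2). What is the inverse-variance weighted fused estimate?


w1 = (1/var1) / (1/var1 + 1/var2)
   = 5.0 / (5.0 + 7.1429) = 0.4118
w2 = 1 - w1 = 0.5882
fused = w1*s1 + w2*s2 = 5.0647 + 8.0588
= 13.1235 m


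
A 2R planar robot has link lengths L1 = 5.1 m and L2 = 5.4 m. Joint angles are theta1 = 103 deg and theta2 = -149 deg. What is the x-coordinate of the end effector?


Convert angles to radians: theta1 = 1.7977, theta2 = -2.6005
x = L1*cos(theta1) + L2*cos(theta1+theta2)
x = -1.1473 + 3.7512
x = 2.6039


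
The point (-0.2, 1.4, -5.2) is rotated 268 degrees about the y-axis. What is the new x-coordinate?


Rotation about y-axis: x' = x*cos(theta) + z*sin(theta)
= -0.2 * -0.0349 + -5.2 * -0.9994
= 5.2038


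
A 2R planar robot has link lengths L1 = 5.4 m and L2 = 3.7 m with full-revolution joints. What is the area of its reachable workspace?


r_max = L1 + L2 = 9.1 m
r_min = |L1 - L2| = 1.7 m
Area = pi*(r_max^2 - r_min^2)
= pi*(82.81 - 2.89)
= pi * 79.92
= 251.0761 m^2


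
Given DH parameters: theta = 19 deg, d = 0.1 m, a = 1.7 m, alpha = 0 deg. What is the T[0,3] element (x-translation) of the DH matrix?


T[0,3] = a * cos(theta)
= 1.7 * cos(19 deg)
= 1.7 * 0.9455
= 1.6074


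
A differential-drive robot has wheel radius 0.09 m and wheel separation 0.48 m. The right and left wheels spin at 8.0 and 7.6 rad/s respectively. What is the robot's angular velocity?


vR = r*wR = 0.09*8.0 = 0.72 m/s
vL = r*wL = 0.09*7.6 = 0.684 m/s
v = (vR+vL)/2 = 0.702 m/s
omega = (vR-vL)/L = 0.075 rad/s
angular velocity = 0.075 rad/s


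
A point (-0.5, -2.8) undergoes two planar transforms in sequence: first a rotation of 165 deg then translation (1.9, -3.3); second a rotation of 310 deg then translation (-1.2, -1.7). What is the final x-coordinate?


After transform 1:
x1 = cos(165)*-0.5 - sin(165)*-2.8 + 1.9 = 3.1077
y1 = sin(165)*-0.5 + cos(165)*-2.8 + -3.3 = -0.7248
After transform 2:
x2 = cos(310)*3.1077 - sin(310)*-0.7248 + -1.2
= 0.2423


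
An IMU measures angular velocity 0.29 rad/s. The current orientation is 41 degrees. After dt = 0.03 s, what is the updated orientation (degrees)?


delta_theta = w * dt = 0.29 * 0.03 = 0.0087 rad
= 0.4985 deg
theta_new = 41 + 0.4985 = 41.4985 deg


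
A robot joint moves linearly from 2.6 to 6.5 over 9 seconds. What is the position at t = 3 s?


s = t/T = 3/9 = 0.3333
p(t) = p0 + (pf-p0)*s
= 2.6 + (6.5 - 2.6) * 0.3333
= 3.9


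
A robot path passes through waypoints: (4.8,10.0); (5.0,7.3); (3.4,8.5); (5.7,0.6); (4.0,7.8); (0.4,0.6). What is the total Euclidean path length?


Segment lengths:
  seg1 = sqrt((0.2)^2 + (-2.7)^2) = 2.7074
  seg2 = sqrt((-1.6)^2 + (1.2)^2) = 2.0
  seg3 = sqrt((2.3)^2 + (-7.9)^2) = 8.228
  seg4 = sqrt((-1.7)^2 + (7.2)^2) = 7.398
  seg5 = sqrt((-3.6)^2 + (-7.2)^2) = 8.0498
Total = 28.3832


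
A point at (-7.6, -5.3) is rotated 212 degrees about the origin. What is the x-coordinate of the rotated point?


x' = x*cos(theta) - y*sin(theta)
cos(212 deg) = -0.848, sin(212 deg) = -0.5299
x' = -7.6 * -0.848 - -5.3 * -0.5299
= 6.4452 - 2.8086
= 3.6366


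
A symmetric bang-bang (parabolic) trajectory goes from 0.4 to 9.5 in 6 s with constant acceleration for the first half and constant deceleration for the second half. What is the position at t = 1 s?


Symmetric rest-to-rest: each phase covers (pf-p0)/2 in time T/2. 0.5*a*(T/2)^2 = (pf-p0)/2 => a = 4*(pf-p0)/T^2
a = 4*(9.5-0.4)/6^2 = 1.0111
t = 1 is in the acceleration phase (t <= T/2).
p = p0 + 0.5*a*t^2 = 0.4 + 0.5*1.0111*1^2
= 0.9056


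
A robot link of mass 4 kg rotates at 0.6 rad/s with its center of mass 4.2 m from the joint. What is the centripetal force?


F = m * omega^2 * r
= 4 * 0.6^2 * 4.2
= 4 * 0.36 * 4.2
= 6.048 N


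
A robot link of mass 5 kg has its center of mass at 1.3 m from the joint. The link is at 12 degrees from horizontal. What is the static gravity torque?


tau = m*g*L*cos(angle)
= 5 * 9.81 * 1.3 * cos(12 deg)
= 5 * 9.81 * 1.3 * 0.9781
= 62.3716 Nm


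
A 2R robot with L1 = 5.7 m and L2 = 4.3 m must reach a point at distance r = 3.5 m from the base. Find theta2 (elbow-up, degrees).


cos(theta2) = (r^2 - L1^2 - L2^2) / (2*L1*L2)
cos(theta2) = (12.25 - 32.49 - 18.49) / 49.02
cos(theta2) = -0.790086
theta2 = 142.1935 degrees


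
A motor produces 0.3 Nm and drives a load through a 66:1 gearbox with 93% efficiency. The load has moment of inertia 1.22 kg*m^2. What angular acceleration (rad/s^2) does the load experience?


tau_out = tau_motor * N * eta
= 0.3 * 66 * 0.93 = 18.414 Nm
alpha = tau_out / I = 18.414 / 1.22
= 15.0934 rad/s^2


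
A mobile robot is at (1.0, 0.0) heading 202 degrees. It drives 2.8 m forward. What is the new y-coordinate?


y_new = y0 + d*sin(theta)
= 0.0 + 2.8*sin(202)
= 0.0 + -1.0489
= -1.0489


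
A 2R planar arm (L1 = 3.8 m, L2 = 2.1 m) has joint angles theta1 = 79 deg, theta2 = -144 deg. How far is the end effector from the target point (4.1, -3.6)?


End effector via forward kinematics:
x = L1*cos(t1) + L2*cos(t1+t2) = 1.6126
y = L1*sin(t1) + L2*sin(t1+t2) = 1.8269
Distance to target:
d = sqrt((4.1 - 1.6126)^2 + (-3.6 - 1.8269)^2)
= sqrt(6.1873 + 29.4516)
= 5.9698 m


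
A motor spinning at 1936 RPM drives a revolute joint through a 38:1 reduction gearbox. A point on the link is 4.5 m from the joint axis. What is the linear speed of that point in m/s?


omega_motor = 1936 * 2*pi/60 = 202.7374 rad/s
omega_joint = omega_motor / 38 = 5.3352 rad/s
v = omega_joint * r = 5.3352 * 4.5
= 24.0084 m/s


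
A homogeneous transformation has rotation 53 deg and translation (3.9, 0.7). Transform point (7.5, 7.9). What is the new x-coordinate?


x' = cos(theta)*px - sin(theta)*py + tx
= 0.6018*7.5 - 0.7986*7.9 + 3.9
= 2.1044


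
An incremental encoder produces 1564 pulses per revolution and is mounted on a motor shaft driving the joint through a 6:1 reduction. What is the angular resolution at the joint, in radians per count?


counts per rev = 1564
effective counts at joint = 1564 * 6 = 9384
resolution = 2*pi / 9384
= 6.6956e-04 rad/count


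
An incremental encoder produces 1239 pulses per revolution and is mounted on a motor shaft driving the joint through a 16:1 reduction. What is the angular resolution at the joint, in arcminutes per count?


counts per rev = 1239
effective counts at joint = 1239 * 16 = 19824
resolution = 360*60 / 19824
= 1.0896 arcmin/count


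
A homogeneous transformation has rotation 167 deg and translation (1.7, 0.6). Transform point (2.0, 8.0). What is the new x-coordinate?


x' = cos(theta)*px - sin(theta)*py + tx
= -0.9744*2.0 - 0.225*8.0 + 1.7
= -2.0483


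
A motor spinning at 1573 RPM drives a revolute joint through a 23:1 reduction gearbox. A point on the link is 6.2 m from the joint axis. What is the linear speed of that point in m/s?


omega_motor = 1573 * 2*pi/60 = 164.7242 rad/s
omega_joint = omega_motor / 23 = 7.1619 rad/s
v = omega_joint * r = 7.1619 * 6.2
= 44.4039 m/s


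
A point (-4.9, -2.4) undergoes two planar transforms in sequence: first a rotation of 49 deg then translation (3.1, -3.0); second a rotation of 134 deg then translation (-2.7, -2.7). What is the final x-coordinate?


After transform 1:
x1 = cos(49)*-4.9 - sin(49)*-2.4 + 3.1 = 1.6966
y1 = sin(49)*-4.9 + cos(49)*-2.4 + -3.0 = -8.2726
After transform 2:
x2 = cos(134)*1.6966 - sin(134)*-8.2726 + -2.7
= 2.0723


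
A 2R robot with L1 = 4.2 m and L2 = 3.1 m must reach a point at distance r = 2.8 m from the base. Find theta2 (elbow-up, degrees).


cos(theta2) = (r^2 - L1^2 - L2^2) / (2*L1*L2)
cos(theta2) = (7.84 - 17.64 - 9.61) / 26.04
cos(theta2) = -0.745392
theta2 = 138.1928 degrees


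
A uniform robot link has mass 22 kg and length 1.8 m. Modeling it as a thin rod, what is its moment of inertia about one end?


I = (1/3) * m * L^2
= (1/3) * 22 * 1.8^2
= 0.333333 * 22 * 3.24
= 23.76 kg*m^2


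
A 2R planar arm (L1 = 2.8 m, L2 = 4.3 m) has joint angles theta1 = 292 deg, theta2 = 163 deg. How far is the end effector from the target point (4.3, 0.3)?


End effector via forward kinematics:
x = L1*cos(t1) + L2*cos(t1+t2) = 0.6741
y = L1*sin(t1) + L2*sin(t1+t2) = 1.6875
Distance to target:
d = sqrt((4.3 - 0.6741)^2 + (0.3 - 1.6875)^2)
= sqrt(13.1469 + 1.9252)
= 3.8823 m


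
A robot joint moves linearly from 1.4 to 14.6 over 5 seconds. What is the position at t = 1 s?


s = t/T = 1/5 = 0.2
p(t) = p0 + (pf-p0)*s
= 1.4 + (14.6 - 1.4) * 0.2
= 4.04


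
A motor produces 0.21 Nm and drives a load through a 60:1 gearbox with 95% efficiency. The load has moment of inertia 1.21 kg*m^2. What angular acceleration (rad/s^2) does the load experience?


tau_out = tau_motor * N * eta
= 0.21 * 60 * 0.95 = 11.97 Nm
alpha = tau_out / I = 11.97 / 1.21
= 9.8926 rad/s^2


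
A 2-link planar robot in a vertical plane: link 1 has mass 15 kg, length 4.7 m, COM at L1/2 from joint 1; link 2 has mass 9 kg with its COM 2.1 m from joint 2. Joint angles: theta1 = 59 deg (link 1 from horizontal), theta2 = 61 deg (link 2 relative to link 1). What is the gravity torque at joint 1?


Horizontal distance from joint 1 to link-1 COM:
  x_c1 = (L1/2)*cos(t1) = 2.35 * 0.515 = 1.2103 m
Horizontal distance from joint 1 to link-2 COM:
  x_c2 = L1*cos(t1) + Lc2*cos(t1+t2)
       = 4.7*0.515 + 2.1*-0.5 = 1.3707 m
tau1 = m1*g*x_c1 + m2*g*x_c2
     = 15*9.81*1.2103 + 9*9.81*1.3707
     = 178.1015 + 121.0172
     = 299.1187 Nm


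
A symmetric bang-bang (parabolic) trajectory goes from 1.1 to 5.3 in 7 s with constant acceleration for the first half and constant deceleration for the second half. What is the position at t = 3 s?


Symmetric rest-to-rest: each phase covers (pf-p0)/2 in time T/2. 0.5*a*(T/2)^2 = (pf-p0)/2 => a = 4*(pf-p0)/T^2
a = 4*(5.3-1.1)/7^2 = 0.3429
t = 3 is in the acceleration phase (t <= T/2).
p = p0 + 0.5*a*t^2 = 1.1 + 0.5*0.3429*3^2
= 2.6429


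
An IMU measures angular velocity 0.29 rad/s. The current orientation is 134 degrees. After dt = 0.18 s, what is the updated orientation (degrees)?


delta_theta = w * dt = 0.29 * 0.18 = 0.0522 rad
= 2.9908 deg
theta_new = 134 + 2.9908 = 136.9908 deg


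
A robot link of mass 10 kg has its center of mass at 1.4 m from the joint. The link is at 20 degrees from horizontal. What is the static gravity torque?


tau = m*g*L*cos(angle)
= 10 * 9.81 * 1.4 * cos(20 deg)
= 10 * 9.81 * 1.4 * 0.9397
= 129.0574 Nm


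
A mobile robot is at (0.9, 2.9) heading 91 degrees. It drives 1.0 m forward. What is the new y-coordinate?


y_new = y0 + d*sin(theta)
= 2.9 + 1.0*sin(91)
= 2.9 + 0.9998
= 3.8998


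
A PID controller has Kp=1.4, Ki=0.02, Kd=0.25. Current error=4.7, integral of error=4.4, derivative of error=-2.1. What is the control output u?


u = Kp*e + Ki*int(e) + Kd*de/dt
= 1.4*4.7 + 0.02*4.4 + 0.25*(-2.1)
= 6.58 + 0.088 + -0.525
= 6.143


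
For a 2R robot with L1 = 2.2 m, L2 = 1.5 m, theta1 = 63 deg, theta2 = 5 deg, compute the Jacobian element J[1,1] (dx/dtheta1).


J[1,1] = -L1*sin(t1) - L2*sin(t1+t2)
= -2.2*sin(63) - 1.5*sin(68)
= -3.351


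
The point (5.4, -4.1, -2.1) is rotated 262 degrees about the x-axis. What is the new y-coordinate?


Rotation about x-axis: y' = y*cos(theta) - z*sin(theta)
= -4.1 * -0.1392 - -2.1 * -0.9903
= -1.509


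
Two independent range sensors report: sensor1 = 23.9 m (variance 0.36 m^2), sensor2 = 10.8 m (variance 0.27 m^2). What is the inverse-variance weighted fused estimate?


w1 = (1/var1) / (1/var1 + 1/var2)
   = 2.7778 / (2.7778 + 3.7037) = 0.4286
w2 = 1 - w1 = 0.5714
fused = w1*s1 + w2*s2 = 10.2429 + 6.1714
= 16.4143 m


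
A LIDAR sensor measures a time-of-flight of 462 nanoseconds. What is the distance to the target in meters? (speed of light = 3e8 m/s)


tof = 462 ns = 4.62e-07 s
dist = c * tof / 2
= 3e8 * 4.62e-07 / 2
= 69.3 m


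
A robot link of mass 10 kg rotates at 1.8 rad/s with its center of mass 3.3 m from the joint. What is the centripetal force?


F = m * omega^2 * r
= 10 * 1.8^2 * 3.3
= 10 * 3.24 * 3.3
= 106.92 N


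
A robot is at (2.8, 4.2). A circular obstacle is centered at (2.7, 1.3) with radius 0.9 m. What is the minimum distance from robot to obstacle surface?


center_dist = sqrt((2.8-2.7)^2 + (4.2-1.3)^2)
= sqrt(0.01 + 8.41)
= 2.9017
min_dist = center_dist - radius = 2.9017 - 0.9 = 2.0017 m


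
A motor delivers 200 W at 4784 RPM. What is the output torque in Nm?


omega = 4784 * 2*pi/60 = 500.9793 rad/s
tau = P / omega = 200 / 500.9793
= 0.3992 Nm


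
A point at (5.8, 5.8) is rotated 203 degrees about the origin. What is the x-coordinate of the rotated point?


x' = x*cos(theta) - y*sin(theta)
cos(203 deg) = -0.9205, sin(203 deg) = -0.3907
x' = 5.8 * -0.9205 - 5.8 * -0.3907
= -5.3389 - -2.2662
= -3.0727


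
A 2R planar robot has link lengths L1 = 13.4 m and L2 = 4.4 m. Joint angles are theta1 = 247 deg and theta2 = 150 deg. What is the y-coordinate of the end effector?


Convert angles to radians: theta1 = 4.311, theta2 = 2.618
y = L1*sin(theta1) + L2*sin(theta1+theta2)
y = -12.3348 + 2.648
y = -9.6868


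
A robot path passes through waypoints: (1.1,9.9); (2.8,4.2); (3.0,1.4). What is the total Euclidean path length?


Segment lengths:
  seg1 = sqrt((1.7)^2 + (-5.7)^2) = 5.9481
  seg2 = sqrt((0.2)^2 + (-2.8)^2) = 2.8071
Total = 8.7552


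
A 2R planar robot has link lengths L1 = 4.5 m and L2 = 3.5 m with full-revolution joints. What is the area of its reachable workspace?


r_max = L1 + L2 = 8.0 m
r_min = |L1 - L2| = 1.0 m
Area = pi*(r_max^2 - r_min^2)
= pi*(64.0 - 1.0)
= pi * 63.0
= 197.9203 m^2


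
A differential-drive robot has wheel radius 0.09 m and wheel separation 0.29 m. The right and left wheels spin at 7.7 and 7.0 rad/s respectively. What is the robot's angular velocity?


vR = r*wR = 0.09*7.7 = 0.693 m/s
vL = r*wL = 0.09*7.0 = 0.63 m/s
v = (vR+vL)/2 = 0.6615 m/s
omega = (vR-vL)/L = 0.2172 rad/s
angular velocity = 0.2172 rad/s


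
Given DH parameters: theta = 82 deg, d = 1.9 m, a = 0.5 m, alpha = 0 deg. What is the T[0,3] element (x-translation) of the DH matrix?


T[0,3] = a * cos(theta)
= 0.5 * cos(82 deg)
= 0.5 * 0.1392
= 0.0696


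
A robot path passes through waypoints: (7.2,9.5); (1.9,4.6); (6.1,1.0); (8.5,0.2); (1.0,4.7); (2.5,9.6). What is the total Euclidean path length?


Segment lengths:
  seg1 = sqrt((-5.3)^2 + (-4.9)^2) = 7.218
  seg2 = sqrt((4.2)^2 + (-3.6)^2) = 5.5317
  seg3 = sqrt((2.4)^2 + (-0.8)^2) = 2.5298
  seg4 = sqrt((-7.5)^2 + (4.5)^2) = 8.7464
  seg5 = sqrt((1.5)^2 + (4.9)^2) = 5.1245
Total = 29.1505


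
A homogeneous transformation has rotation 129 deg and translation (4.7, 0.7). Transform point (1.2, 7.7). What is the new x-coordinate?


x' = cos(theta)*px - sin(theta)*py + tx
= -0.6293*1.2 - 0.7771*7.7 + 4.7
= -2.0392


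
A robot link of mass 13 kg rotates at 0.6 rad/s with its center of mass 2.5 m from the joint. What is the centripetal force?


F = m * omega^2 * r
= 13 * 0.6^2 * 2.5
= 13 * 0.36 * 2.5
= 11.7 N


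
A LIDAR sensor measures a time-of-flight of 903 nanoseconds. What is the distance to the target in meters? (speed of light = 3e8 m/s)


tof = 903 ns = 9.03e-07 s
dist = c * tof / 2
= 3e8 * 9.03e-07 / 2
= 135.45 m


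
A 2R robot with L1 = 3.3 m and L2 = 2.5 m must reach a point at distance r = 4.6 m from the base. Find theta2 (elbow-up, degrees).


cos(theta2) = (r^2 - L1^2 - L2^2) / (2*L1*L2)
cos(theta2) = (21.16 - 10.89 - 6.25) / 16.5
cos(theta2) = 0.243636
theta2 = 75.8987 degrees


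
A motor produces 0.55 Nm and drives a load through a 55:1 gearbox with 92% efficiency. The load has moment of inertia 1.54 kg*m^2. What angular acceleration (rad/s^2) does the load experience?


tau_out = tau_motor * N * eta
= 0.55 * 55 * 0.92 = 27.83 Nm
alpha = tau_out / I = 27.83 / 1.54
= 18.0714 rad/s^2


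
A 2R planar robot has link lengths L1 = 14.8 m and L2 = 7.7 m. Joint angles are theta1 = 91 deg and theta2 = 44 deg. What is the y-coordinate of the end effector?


Convert angles to radians: theta1 = 1.5882, theta2 = 0.7679
y = L1*sin(theta1) + L2*sin(theta1+theta2)
y = 14.7977 + 5.4447
y = 20.2425


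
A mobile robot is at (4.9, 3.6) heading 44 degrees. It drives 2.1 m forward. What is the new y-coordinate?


y_new = y0 + d*sin(theta)
= 3.6 + 2.1*sin(44)
= 3.6 + 1.4588
= 5.0588


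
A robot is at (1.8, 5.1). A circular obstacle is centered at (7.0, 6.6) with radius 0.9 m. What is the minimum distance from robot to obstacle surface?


center_dist = sqrt((1.8-7.0)^2 + (5.1-6.6)^2)
= sqrt(27.04 + 2.25)
= 5.412
min_dist = center_dist - radius = 5.412 - 0.9 = 4.512 m


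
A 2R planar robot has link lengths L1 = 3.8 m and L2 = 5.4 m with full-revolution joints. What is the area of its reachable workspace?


r_max = L1 + L2 = 9.2 m
r_min = |L1 - L2| = 1.6 m
Area = pi*(r_max^2 - r_min^2)
= pi*(84.64 - 2.56)
= pi * 82.08
= 257.8619 m^2


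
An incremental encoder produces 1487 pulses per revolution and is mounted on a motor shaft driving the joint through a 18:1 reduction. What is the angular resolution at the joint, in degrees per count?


counts per rev = 1487
effective counts at joint = 1487 * 18 = 26766
resolution = 360 / 26766
= 0.0134 deg/count


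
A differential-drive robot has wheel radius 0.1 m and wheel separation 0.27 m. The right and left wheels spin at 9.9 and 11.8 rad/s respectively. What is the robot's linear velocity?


vR = r*wR = 0.1*9.9 = 0.99 m/s
vL = r*wL = 0.1*11.8 = 1.18 m/s
v = (vR+vL)/2 = 1.085 m/s
omega = (vR-vL)/L = -0.7037 rad/s
linear velocity = 1.085 m/s


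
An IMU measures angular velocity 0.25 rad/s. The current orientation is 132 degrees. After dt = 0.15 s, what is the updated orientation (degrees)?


delta_theta = w * dt = 0.25 * 0.15 = 0.0375 rad
= 2.1486 deg
theta_new = 132 + 2.1486 = 134.1486 deg


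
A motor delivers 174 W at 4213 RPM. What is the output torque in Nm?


omega = 4213 * 2*pi/60 = 441.1843 rad/s
tau = P / omega = 174 / 441.1843
= 0.3944 Nm


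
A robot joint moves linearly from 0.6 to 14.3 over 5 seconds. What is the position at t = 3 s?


s = t/T = 3/5 = 0.6
p(t) = p0 + (pf-p0)*s
= 0.6 + (14.3 - 0.6) * 0.6
= 8.82


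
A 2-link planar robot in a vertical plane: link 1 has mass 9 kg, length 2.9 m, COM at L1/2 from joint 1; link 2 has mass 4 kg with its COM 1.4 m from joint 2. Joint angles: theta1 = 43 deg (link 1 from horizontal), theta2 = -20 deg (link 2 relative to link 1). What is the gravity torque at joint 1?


Horizontal distance from joint 1 to link-1 COM:
  x_c1 = (L1/2)*cos(t1) = 1.45 * 0.7314 = 1.0605 m
Horizontal distance from joint 1 to link-2 COM:
  x_c2 = L1*cos(t1) + Lc2*cos(t1+t2)
       = 2.9*0.7314 + 1.4*0.9205 = 3.4096 m
tau1 = m1*g*x_c1 + m2*g*x_c2
     = 9*9.81*1.0605 + 4*9.81*3.4096
     = 93.6283 + 133.794
     = 227.4222 Nm


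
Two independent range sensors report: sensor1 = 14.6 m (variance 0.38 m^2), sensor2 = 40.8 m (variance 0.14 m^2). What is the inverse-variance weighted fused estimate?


w1 = (1/var1) / (1/var1 + 1/var2)
   = 2.6316 / (2.6316 + 7.1429) = 0.2692
w2 = 1 - w1 = 0.7308
fused = w1*s1 + w2*s2 = 3.9308 + 29.8154
= 33.7462 m


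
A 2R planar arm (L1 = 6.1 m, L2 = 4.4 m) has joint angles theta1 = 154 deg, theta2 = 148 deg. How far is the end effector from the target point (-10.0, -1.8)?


End effector via forward kinematics:
x = L1*cos(t1) + L2*cos(t1+t2) = -3.151
y = L1*sin(t1) + L2*sin(t1+t2) = -1.0573
Distance to target:
d = sqrt((-10.0 - -3.151)^2 + (-1.8 - -1.0573)^2)
= sqrt(46.9088 + 0.5515)
= 6.8891 m


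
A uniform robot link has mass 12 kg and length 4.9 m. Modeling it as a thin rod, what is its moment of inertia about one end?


I = (1/3) * m * L^2
= (1/3) * 12 * 4.9^2
= 0.333333 * 12 * 24.01
= 96.04 kg*m^2


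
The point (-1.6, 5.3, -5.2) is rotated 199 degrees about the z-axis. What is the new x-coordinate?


Rotation about z-axis: x' = x*cos(theta) - y*sin(theta)
= -1.6 * -0.9455 - 5.3 * -0.3256
= 3.2383


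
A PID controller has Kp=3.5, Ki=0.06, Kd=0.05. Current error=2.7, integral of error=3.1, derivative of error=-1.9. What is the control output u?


u = Kp*e + Ki*int(e) + Kd*de/dt
= 3.5*2.7 + 0.06*3.1 + 0.05*(-1.9)
= 9.45 + 0.186 + -0.095
= 9.541


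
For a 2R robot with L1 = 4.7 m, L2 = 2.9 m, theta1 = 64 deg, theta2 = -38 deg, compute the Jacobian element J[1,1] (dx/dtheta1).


J[1,1] = -L1*sin(t1) - L2*sin(t1+t2)
= -4.7*sin(64) - 2.9*sin(26)
= -5.4956


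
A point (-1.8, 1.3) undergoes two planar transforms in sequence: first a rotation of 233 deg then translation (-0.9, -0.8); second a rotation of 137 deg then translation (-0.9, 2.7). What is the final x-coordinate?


After transform 1:
x1 = cos(233)*-1.8 - sin(233)*1.3 + -0.9 = 1.2215
y1 = sin(233)*-1.8 + cos(233)*1.3 + -0.8 = -0.1448
After transform 2:
x2 = cos(137)*1.2215 - sin(137)*-0.1448 + -0.9
= -1.6946


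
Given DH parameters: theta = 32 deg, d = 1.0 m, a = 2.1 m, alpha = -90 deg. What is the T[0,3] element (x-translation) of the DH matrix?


T[0,3] = a * cos(theta)
= 2.1 * cos(32 deg)
= 2.1 * 0.848
= 1.7809


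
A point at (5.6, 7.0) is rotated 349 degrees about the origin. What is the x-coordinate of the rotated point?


x' = x*cos(theta) - y*sin(theta)
cos(349 deg) = 0.9816, sin(349 deg) = -0.1908
x' = 5.6 * 0.9816 - 7.0 * -0.1908
= 5.4971 - -1.3357
= 6.8328


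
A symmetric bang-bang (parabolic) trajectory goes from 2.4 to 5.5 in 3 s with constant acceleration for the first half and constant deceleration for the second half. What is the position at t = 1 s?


Symmetric rest-to-rest: each phase covers (pf-p0)/2 in time T/2. 0.5*a*(T/2)^2 = (pf-p0)/2 => a = 4*(pf-p0)/T^2
a = 4*(5.5-2.4)/3^2 = 1.3778
t = 1 is in the acceleration phase (t <= T/2).
p = p0 + 0.5*a*t^2 = 2.4 + 0.5*1.3778*1^2
= 3.0889


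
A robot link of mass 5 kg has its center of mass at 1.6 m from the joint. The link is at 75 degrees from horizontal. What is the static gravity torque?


tau = m*g*L*cos(angle)
= 5 * 9.81 * 1.6 * cos(75 deg)
= 5 * 9.81 * 1.6 * 0.2588
= 20.3121 Nm


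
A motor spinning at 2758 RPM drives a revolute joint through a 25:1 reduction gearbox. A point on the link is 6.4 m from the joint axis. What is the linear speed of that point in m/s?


omega_motor = 2758 * 2*pi/60 = 288.8171 rad/s
omega_joint = omega_motor / 25 = 11.5527 rad/s
v = omega_joint * r = 11.5527 * 6.4
= 73.9372 m/s


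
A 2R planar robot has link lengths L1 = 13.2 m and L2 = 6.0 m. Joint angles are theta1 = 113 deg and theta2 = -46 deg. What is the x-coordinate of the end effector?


Convert angles to radians: theta1 = 1.9722, theta2 = -0.8029
x = L1*cos(theta1) + L2*cos(theta1+theta2)
x = -5.1577 + 2.3444
x = -2.8133


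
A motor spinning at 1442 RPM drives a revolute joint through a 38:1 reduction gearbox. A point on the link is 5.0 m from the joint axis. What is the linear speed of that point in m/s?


omega_motor = 1442 * 2*pi/60 = 151.0059 rad/s
omega_joint = omega_motor / 38 = 3.9738 rad/s
v = omega_joint * r = 3.9738 * 5.0
= 19.8692 m/s


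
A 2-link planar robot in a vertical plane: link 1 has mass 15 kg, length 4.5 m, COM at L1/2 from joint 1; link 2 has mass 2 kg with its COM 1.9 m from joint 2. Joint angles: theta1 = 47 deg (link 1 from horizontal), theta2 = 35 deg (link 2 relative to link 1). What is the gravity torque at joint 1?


Horizontal distance from joint 1 to link-1 COM:
  x_c1 = (L1/2)*cos(t1) = 2.25 * 0.682 = 1.5345 m
Horizontal distance from joint 1 to link-2 COM:
  x_c2 = L1*cos(t1) + Lc2*cos(t1+t2)
       = 4.5*0.682 + 1.9*0.1392 = 3.3334 m
tau1 = m1*g*x_c1 + m2*g*x_c2
     = 15*9.81*1.5345 + 2*9.81*3.3334
     = 225.8011 + 65.4017
     = 291.2029 Nm


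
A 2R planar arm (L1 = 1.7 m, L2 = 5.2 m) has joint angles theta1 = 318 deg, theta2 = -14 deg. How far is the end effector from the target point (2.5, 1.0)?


End effector via forward kinematics:
x = L1*cos(t1) + L2*cos(t1+t2) = 4.1711
y = L1*sin(t1) + L2*sin(t1+t2) = -5.4485
Distance to target:
d = sqrt((2.5 - 4.1711)^2 + (1.0 - -5.4485)^2)
= sqrt(2.7927 + 41.5834)
= 6.6615 m


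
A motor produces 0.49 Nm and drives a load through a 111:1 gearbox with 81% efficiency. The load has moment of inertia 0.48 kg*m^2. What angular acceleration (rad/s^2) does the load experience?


tau_out = tau_motor * N * eta
= 0.49 * 111 * 0.81 = 44.0559 Nm
alpha = tau_out / I = 44.0559 / 0.48
= 91.7831 rad/s^2


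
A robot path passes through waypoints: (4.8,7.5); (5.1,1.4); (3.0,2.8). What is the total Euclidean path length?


Segment lengths:
  seg1 = sqrt((0.3)^2 + (-6.1)^2) = 6.1074
  seg2 = sqrt((-2.1)^2 + (1.4)^2) = 2.5239
Total = 8.6313


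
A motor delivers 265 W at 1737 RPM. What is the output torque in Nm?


omega = 1737 * 2*pi/60 = 181.8982 rad/s
tau = P / omega = 265 / 181.8982
= 1.4569 Nm


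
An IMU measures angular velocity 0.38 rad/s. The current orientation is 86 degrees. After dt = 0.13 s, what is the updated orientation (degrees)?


delta_theta = w * dt = 0.38 * 0.13 = 0.0494 rad
= 2.8304 deg
theta_new = 86 + 2.8304 = 88.8304 deg


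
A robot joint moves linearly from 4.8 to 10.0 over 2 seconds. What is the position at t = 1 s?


s = t/T = 1/2 = 0.5
p(t) = p0 + (pf-p0)*s
= 4.8 + (10.0 - 4.8) * 0.5
= 7.4


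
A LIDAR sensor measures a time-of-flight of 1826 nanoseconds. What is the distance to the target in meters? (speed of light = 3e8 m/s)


tof = 1826 ns = 1.826e-06 s
dist = c * tof / 2
= 3e8 * 1.826e-06 / 2
= 273.9 m


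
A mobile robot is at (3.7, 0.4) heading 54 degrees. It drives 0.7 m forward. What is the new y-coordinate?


y_new = y0 + d*sin(theta)
= 0.4 + 0.7*sin(54)
= 0.4 + 0.5663
= 0.9663


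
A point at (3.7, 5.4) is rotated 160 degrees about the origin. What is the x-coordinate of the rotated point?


x' = x*cos(theta) - y*sin(theta)
cos(160 deg) = -0.9397, sin(160 deg) = 0.342
x' = 3.7 * -0.9397 - 5.4 * 0.342
= -3.4769 - 1.8469
= -5.3238


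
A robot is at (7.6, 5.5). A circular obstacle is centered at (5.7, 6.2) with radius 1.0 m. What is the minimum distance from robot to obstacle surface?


center_dist = sqrt((7.6-5.7)^2 + (5.5-6.2)^2)
= sqrt(3.61 + 0.49)
= 2.0248
min_dist = center_dist - radius = 2.0248 - 1.0 = 1.0248 m


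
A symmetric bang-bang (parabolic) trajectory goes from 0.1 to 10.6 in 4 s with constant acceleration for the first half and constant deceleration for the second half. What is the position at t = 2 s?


Symmetric rest-to-rest: each phase covers (pf-p0)/2 in time T/2. 0.5*a*(T/2)^2 = (pf-p0)/2 => a = 4*(pf-p0)/T^2
a = 4*(10.6-0.1)/4^2 = 2.625
t = 2 is in the acceleration phase (t <= T/2).
p = p0 + 0.5*a*t^2 = 0.1 + 0.5*2.625*2^2
= 5.35


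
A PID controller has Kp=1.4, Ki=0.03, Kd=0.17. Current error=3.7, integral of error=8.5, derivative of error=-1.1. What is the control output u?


u = Kp*e + Ki*int(e) + Kd*de/dt
= 1.4*3.7 + 0.03*8.5 + 0.17*(-1.1)
= 5.18 + 0.255 + -0.187
= 5.248


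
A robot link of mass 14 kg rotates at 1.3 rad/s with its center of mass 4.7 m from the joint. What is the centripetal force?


F = m * omega^2 * r
= 14 * 1.3^2 * 4.7
= 14 * 1.69 * 4.7
= 111.202 N


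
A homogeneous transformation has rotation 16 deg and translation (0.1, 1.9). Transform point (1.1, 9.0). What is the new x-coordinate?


x' = cos(theta)*px - sin(theta)*py + tx
= 0.9613*1.1 - 0.2756*9.0 + 0.1
= -1.3233


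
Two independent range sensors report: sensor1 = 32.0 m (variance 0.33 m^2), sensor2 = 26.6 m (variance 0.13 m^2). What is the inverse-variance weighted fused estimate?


w1 = (1/var1) / (1/var1 + 1/var2)
   = 3.0303 / (3.0303 + 7.6923) = 0.2826
w2 = 1 - w1 = 0.7174
fused = w1*s1 + w2*s2 = 9.0435 + 19.0826
= 28.1261 m


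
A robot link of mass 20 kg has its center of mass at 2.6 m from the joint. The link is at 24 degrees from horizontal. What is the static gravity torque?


tau = m*g*L*cos(angle)
= 20 * 9.81 * 2.6 * cos(24 deg)
= 20 * 9.81 * 2.6 * 0.9135
= 466.0178 Nm


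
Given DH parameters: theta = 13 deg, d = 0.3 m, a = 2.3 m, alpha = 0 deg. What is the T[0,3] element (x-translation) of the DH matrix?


T[0,3] = a * cos(theta)
= 2.3 * cos(13 deg)
= 2.3 * 0.9744
= 2.2411


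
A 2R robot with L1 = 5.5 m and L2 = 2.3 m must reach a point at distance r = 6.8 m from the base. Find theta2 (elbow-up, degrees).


cos(theta2) = (r^2 - L1^2 - L2^2) / (2*L1*L2)
cos(theta2) = (46.24 - 30.25 - 5.29) / 25.3
cos(theta2) = 0.422925
theta2 = 64.9806 degrees


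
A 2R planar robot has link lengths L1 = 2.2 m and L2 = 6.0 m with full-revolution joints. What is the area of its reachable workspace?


r_max = L1 + L2 = 8.2 m
r_min = |L1 - L2| = 3.8 m
Area = pi*(r_max^2 - r_min^2)
= pi*(67.24 - 14.44)
= pi * 52.8
= 165.8761 m^2


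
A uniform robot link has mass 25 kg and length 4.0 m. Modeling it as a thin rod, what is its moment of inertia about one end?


I = (1/3) * m * L^2
= (1/3) * 25 * 4.0^2
= 0.333333 * 25 * 16.0
= 133.3333 kg*m^2


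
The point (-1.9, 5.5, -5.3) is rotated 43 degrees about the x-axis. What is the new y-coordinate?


Rotation about x-axis: y' = y*cos(theta) - z*sin(theta)
= 5.5 * 0.7314 - -5.3 * 0.682
= 7.637


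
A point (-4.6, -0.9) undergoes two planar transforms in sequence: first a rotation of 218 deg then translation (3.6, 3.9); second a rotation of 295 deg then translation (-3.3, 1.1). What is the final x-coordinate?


After transform 1:
x1 = cos(218)*-4.6 - sin(218)*-0.9 + 3.6 = 6.6708
y1 = sin(218)*-4.6 + cos(218)*-0.9 + 3.9 = 7.4413
After transform 2:
x2 = cos(295)*6.6708 - sin(295)*7.4413 + -3.3
= 6.2632


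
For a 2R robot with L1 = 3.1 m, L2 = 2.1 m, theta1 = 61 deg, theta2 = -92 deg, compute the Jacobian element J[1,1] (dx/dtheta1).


J[1,1] = -L1*sin(t1) - L2*sin(t1+t2)
= -3.1*sin(61) - 2.1*sin(-31)
= -1.6297


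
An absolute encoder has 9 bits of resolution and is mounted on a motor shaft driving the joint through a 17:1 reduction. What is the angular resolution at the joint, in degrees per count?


counts = 2^9 = 512
effective counts at joint = 512 * 17 = 8704
resolution = 360 / 8704
= 0.0414 deg/count


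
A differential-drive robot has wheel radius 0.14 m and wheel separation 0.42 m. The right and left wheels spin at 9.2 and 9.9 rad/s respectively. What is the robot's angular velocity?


vR = r*wR = 0.14*9.2 = 1.288 m/s
vL = r*wL = 0.14*9.9 = 1.386 m/s
v = (vR+vL)/2 = 1.337 m/s
omega = (vR-vL)/L = -0.2333 rad/s
angular velocity = -0.2333 rad/s


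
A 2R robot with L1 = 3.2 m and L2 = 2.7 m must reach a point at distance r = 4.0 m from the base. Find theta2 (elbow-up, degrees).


cos(theta2) = (r^2 - L1^2 - L2^2) / (2*L1*L2)
cos(theta2) = (16.0 - 10.24 - 7.29) / 17.28
cos(theta2) = -0.088542
theta2 = 95.0797 degrees


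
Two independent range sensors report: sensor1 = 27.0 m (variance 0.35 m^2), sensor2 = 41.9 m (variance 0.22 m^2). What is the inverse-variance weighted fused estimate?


w1 = (1/var1) / (1/var1 + 1/var2)
   = 2.8571 / (2.8571 + 4.5455) = 0.386
w2 = 1 - w1 = 0.614
fused = w1*s1 + w2*s2 = 10.4211 + 25.7281
= 36.1491 m


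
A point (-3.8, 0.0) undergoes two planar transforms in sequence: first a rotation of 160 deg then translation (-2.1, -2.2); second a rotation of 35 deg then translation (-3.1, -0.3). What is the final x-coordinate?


After transform 1:
x1 = cos(160)*-3.8 - sin(160)*0.0 + -2.1 = 1.4708
y1 = sin(160)*-3.8 + cos(160)*0.0 + -2.2 = -3.4997
After transform 2:
x2 = cos(35)*1.4708 - sin(35)*-3.4997 + -3.1
= 0.1122


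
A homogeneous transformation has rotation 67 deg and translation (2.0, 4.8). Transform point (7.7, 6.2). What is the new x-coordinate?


x' = cos(theta)*px - sin(theta)*py + tx
= 0.3907*7.7 - 0.9205*6.2 + 2.0
= -0.6985


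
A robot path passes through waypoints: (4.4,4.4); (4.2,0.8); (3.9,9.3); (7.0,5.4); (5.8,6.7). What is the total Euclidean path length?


Segment lengths:
  seg1 = sqrt((-0.2)^2 + (-3.6)^2) = 3.6056
  seg2 = sqrt((-0.3)^2 + (8.5)^2) = 8.5053
  seg3 = sqrt((3.1)^2 + (-3.9)^2) = 4.982
  seg4 = sqrt((-1.2)^2 + (1.3)^2) = 1.7692
Total = 18.862


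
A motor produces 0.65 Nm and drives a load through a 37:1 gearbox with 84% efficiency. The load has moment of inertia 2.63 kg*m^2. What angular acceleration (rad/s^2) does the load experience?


tau_out = tau_motor * N * eta
= 0.65 * 37 * 0.84 = 20.202 Nm
alpha = tau_out / I = 20.202 / 2.63
= 7.6814 rad/s^2


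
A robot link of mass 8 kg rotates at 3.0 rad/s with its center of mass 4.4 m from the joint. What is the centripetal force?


F = m * omega^2 * r
= 8 * 3.0^2 * 4.4
= 8 * 9.0 * 4.4
= 316.8 N


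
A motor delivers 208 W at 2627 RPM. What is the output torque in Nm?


omega = 2627 * 2*pi/60 = 275.0988 rad/s
tau = P / omega = 208 / 275.0988
= 0.7561 Nm


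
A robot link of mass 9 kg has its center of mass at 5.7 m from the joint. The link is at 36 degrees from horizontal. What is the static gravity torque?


tau = m*g*L*cos(angle)
= 9 * 9.81 * 5.7 * cos(36 deg)
= 9 * 9.81 * 5.7 * 0.809
= 407.1402 Nm


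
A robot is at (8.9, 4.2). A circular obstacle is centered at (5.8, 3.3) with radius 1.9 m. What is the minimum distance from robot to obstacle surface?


center_dist = sqrt((8.9-5.8)^2 + (4.2-3.3)^2)
= sqrt(9.61 + 0.81)
= 3.228
min_dist = center_dist - radius = 3.228 - 1.9 = 1.328 m


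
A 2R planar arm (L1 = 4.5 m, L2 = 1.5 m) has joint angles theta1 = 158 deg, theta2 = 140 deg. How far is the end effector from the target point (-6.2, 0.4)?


End effector via forward kinematics:
x = L1*cos(t1) + L2*cos(t1+t2) = -3.4681
y = L1*sin(t1) + L2*sin(t1+t2) = 0.3613
Distance to target:
d = sqrt((-6.2 - -3.4681)^2 + (0.4 - 0.3613)^2)
= sqrt(7.4632 + 0.0015)
= 2.7322 m


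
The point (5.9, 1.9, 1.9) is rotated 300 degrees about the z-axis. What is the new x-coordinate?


Rotation about z-axis: x' = x*cos(theta) - y*sin(theta)
= 5.9 * 0.5 - 1.9 * -0.866
= 4.5954


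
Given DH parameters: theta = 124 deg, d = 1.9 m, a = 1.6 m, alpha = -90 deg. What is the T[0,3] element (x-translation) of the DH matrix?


T[0,3] = a * cos(theta)
= 1.6 * cos(124 deg)
= 1.6 * -0.5592
= -0.8947


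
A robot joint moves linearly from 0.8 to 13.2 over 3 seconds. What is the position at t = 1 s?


s = t/T = 1/3 = 0.3333
p(t) = p0 + (pf-p0)*s
= 0.8 + (13.2 - 0.8) * 0.3333
= 4.9333


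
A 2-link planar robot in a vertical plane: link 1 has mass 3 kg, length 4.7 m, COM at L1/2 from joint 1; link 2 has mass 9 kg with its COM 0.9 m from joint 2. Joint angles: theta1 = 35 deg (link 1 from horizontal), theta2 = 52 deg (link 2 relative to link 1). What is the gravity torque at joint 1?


Horizontal distance from joint 1 to link-1 COM:
  x_c1 = (L1/2)*cos(t1) = 2.35 * 0.8192 = 1.925 m
Horizontal distance from joint 1 to link-2 COM:
  x_c2 = L1*cos(t1) + Lc2*cos(t1+t2)
       = 4.7*0.8192 + 0.9*0.0523 = 3.8971 m
tau1 = m1*g*x_c1 + m2*g*x_c2
     = 3*9.81*1.925 + 9*9.81*3.8971
     = 56.653 + 344.0765
     = 400.7294 Nm


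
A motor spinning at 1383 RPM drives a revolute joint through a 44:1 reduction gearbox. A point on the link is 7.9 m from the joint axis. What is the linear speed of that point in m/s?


omega_motor = 1383 * 2*pi/60 = 144.8274 rad/s
omega_joint = omega_motor / 44 = 3.2915 rad/s
v = omega_joint * r = 3.2915 * 7.9
= 26.0031 m/s


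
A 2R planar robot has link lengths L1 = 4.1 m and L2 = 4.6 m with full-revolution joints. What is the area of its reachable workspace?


r_max = L1 + L2 = 8.7 m
r_min = |L1 - L2| = 0.5 m
Area = pi*(r_max^2 - r_min^2)
= pi*(75.69 - 0.25)
= pi * 75.44
= 237.0017 m^2


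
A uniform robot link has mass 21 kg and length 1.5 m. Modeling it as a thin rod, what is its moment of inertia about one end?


I = (1/3) * m * L^2
= (1/3) * 21 * 1.5^2
= 0.333333 * 21 * 2.25
= 15.75 kg*m^2


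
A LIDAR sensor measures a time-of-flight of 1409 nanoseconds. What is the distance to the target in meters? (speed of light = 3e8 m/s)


tof = 1409 ns = 1.409e-06 s
dist = c * tof / 2
= 3e8 * 1.409e-06 / 2
= 211.35 m


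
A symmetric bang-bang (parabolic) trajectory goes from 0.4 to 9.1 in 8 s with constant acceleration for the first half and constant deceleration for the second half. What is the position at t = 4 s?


Symmetric rest-to-rest: each phase covers (pf-p0)/2 in time T/2. 0.5*a*(T/2)^2 = (pf-p0)/2 => a = 4*(pf-p0)/T^2
a = 4*(9.1-0.4)/8^2 = 0.5437
t = 4 is in the acceleration phase (t <= T/2).
p = p0 + 0.5*a*t^2 = 0.4 + 0.5*0.5437*4^2
= 4.75


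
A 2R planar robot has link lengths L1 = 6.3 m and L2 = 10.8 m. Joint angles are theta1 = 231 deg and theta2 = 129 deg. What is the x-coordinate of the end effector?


Convert angles to radians: theta1 = 4.0317, theta2 = 2.2515
x = L1*cos(theta1) + L2*cos(theta1+theta2)
x = -3.9647 + 10.8
x = 6.8353
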